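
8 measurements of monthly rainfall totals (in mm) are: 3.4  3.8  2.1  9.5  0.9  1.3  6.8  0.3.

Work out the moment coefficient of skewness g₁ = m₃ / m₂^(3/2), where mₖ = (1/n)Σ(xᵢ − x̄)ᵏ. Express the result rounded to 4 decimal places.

x̄ = (3.4 + 3.8 + 2.1 + 9.5 + 0.9 + 1.3 + 6.8 + 0.3) / 8 = 3.5125
deviations (xᵢ − x̄): -0.1125, 0.2875, -1.4125, 5.9875, -2.6125, -2.2125, 3.2875, -3.2125
Σ(xᵢ − x̄)² = 70.7887 ⇒ m₂ = 70.7887/8 = 8.84859
Σ(xᵢ − x̄)³ = 185.5724 ⇒ m₃ = 185.5724/8 = 23.19655
m₂^(3/2) = 8.84859^(1.5) = 26.32155
g₁ = m₃ / m₂^(3/2) = 23.19655 / 26.32155 ≈ 0.8813

0.8813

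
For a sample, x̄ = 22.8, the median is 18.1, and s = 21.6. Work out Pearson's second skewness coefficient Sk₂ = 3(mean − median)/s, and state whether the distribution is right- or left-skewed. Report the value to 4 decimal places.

Sk₂ = 3(22.8 − 18.1) / 21.6 = 3 × 4.7000 / 21.6
    = 14.1000 / 21.6 ≈ 0.6528
Sk₂ > 0 ⇒ mean > median ⇒ right-skewed (positive skew).

0.6528, right-skewed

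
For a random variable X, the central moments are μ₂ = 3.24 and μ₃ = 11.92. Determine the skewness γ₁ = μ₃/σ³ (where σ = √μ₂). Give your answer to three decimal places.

σ = √μ₂ = √3.24 = 1.80000
σ³ = μ₂^(3/2) = 5.83200
γ₁ = μ₃/σ³ = 11.92 / 5.83200 ≈ 2.044

2.044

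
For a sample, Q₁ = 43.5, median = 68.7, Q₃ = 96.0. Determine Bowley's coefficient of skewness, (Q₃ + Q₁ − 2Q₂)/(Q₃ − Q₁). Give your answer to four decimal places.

numerator: Q₃ + Q₁ − 2Q₂ = 96.0 + 43.5 − 2×68.7 = 2.1000
denominator: Q₃ − Q₁ = 96.0 − 43.5 = 52.5000
Bowley skewness = 2.1000 / 52.5000 ≈ 0.0400

0.0400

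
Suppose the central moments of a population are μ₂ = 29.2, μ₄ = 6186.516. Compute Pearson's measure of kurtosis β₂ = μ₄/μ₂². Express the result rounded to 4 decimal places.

μ₂² = 29.2² = 852.64000
μ₄/μ₂² = 6186.516 / 852.64000 = 7.25572
β₂ ≈ 7.2557

7.2557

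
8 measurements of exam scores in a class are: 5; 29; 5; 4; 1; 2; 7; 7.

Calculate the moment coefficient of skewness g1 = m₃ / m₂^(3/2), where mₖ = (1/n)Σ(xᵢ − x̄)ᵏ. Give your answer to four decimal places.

x̄ = (5 + 29 + 5 + 4 + 1 + 2 + 7 + 7) / 8 = 7.5000
deviations (xᵢ − x̄): -2.5000, 21.5000, -2.5000, -3.5000, -6.5000, -5.5000, -0.5000, -0.5000
Σ(xᵢ − x̄)² = 560.0000 ⇒ m₂ = 560.0000/8 = 70.00000
Σ(xᵢ − x̄)³ = 9423.0000 ⇒ m₃ = 9423.0000/8 = 1177.87500
m₂^(3/2) = 70.00000^(1.5) = 585.66202
g1 = m₃ / m₂^(3/2) = 1177.87500 / 585.66202 ≈ 2.0112

2.0112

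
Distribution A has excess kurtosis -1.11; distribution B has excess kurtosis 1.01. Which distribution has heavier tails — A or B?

Higher excess kurtosis ⇒ heavier tails relative to the normal distribution.
-1.11 vs 1.01: the larger is 1.01, so B has heavier tails. (B is leptokurtic — heavier-than-normal tails; the other is platykurtic.)

B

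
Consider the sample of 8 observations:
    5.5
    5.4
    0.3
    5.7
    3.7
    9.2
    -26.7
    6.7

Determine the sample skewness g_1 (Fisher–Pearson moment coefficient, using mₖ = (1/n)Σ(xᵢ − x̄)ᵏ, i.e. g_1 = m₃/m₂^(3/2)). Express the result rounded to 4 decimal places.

x̄ = (5.5 + 5.4 + 0.3 + 5.7 + 3.7 + 9.2 - 26.7 + 6.7) / 8 = 1.2250
deviations (xᵢ − x̄): 4.2750, 4.1750, -0.9250, 4.4750, 2.4750, 7.9750, -27.9250, 5.4750
Σ(xᵢ − x̄)² = 936.0950 ⇒ m₂ = 936.0950/8 = 117.01188
Σ(xᵢ − x̄)³ = -20849.8553 ⇒ m₃ = -20849.8553/8 = -2606.23191
m₂^(3/2) = 117.01188^(1.5) = 1265.74117
g_1 = m₃ / m₂^(3/2) = -2606.23191 / 1265.74117 ≈ -2.0591

-2.0591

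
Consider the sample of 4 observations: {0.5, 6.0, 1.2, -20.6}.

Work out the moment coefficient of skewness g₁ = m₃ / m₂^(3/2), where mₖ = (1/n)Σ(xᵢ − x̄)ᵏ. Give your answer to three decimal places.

-1.003

x̄ = (0.5 + 6.0 + 1.2 - 20.6) / 4 = -3.2250
deviations (xᵢ − x̄): 3.7250, 9.2250, 4.4250, -17.3750
Σ(xᵢ − x̄)² = 420.4475 ⇒ m₂ = 420.4475/4 = 105.11188
Σ(xᵢ − x̄)³ = -4321.9654 ⇒ m₃ = -4321.9654/4 = -1080.49134
m₂^(3/2) = 105.11188^(1.5) = 1077.64985
g₁ = m₃ / m₂^(3/2) = -1080.49134 / 1077.64985 ≈ -1.003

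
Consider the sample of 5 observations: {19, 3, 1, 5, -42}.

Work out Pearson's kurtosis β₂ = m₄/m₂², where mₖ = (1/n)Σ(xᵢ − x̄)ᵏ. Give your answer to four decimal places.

x̄ = -2.8000
Σ(xᵢ − x̄)² = 2120.8000 ⇒ m₂ = 424.16000
Σ(xᵢ − x̄)⁴ = 2592157.2160 ⇒ m₄ = 518431.44320
m₂² = 179911.70560
β₂ = m₄/m₂² = 518431.44320 / 179911.70560 ≈ 2.8816

2.8816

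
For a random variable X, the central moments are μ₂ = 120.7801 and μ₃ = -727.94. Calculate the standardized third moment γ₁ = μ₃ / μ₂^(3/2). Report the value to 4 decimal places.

-0.5484

σ = √μ₂ = √120.7801 = 10.99000
σ³ = μ₂^(3/2) = 1327.37330
γ₁ = μ₃/σ³ = -727.94 / 1327.37330 ≈ -0.5484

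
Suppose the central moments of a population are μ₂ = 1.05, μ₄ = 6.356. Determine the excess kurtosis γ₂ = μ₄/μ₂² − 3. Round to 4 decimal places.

μ₂² = 1.05² = 1.10250
μ₄/μ₂² = 6.356 / 1.10250 = 5.76508
γ₂ = 5.76508 − 3 ≈ 2.7651

2.7651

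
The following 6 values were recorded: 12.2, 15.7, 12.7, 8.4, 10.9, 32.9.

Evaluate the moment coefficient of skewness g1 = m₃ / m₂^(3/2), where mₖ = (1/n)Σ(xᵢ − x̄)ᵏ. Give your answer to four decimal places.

x̄ = (12.2 + 15.7 + 12.7 + 8.4 + 10.9 + 32.9) / 6 = 15.4667
deviations (xᵢ − x̄): -3.2667, 0.2333, -2.7667, -7.0667, -4.5667, 17.4333
Σ(xᵢ − x̄)² = 393.0933 ⇒ m₂ = 393.0933/6 = 65.51556
Σ(xᵢ − x̄)³ = 4794.2056 ⇒ m₃ = 4794.2056/6 = 799.03426
m₂^(3/2) = 65.51556^(1.5) = 530.29391
g1 = m₃ / m₂^(3/2) = 799.03426 / 530.29391 ≈ 1.5068

1.5068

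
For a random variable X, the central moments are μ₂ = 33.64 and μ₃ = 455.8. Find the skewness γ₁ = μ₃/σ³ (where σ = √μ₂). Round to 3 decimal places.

2.336

σ = √μ₂ = √33.64 = 5.80000
σ³ = μ₂^(3/2) = 195.11200
γ₁ = μ₃/σ³ = 455.8 / 195.11200 ≈ 2.336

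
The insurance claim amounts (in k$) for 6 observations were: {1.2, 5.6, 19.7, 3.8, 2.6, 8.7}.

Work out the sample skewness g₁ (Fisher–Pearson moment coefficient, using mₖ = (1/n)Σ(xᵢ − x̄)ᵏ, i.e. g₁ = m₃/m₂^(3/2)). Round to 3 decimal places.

x̄ = (1.2 + 5.6 + 19.7 + 3.8 + 2.6 + 8.7) / 6 = 6.9333
deviations (xᵢ − x̄): -5.7333, -1.3333, 12.7667, -3.1333, -4.3333, 1.7667
Σ(xᵢ − x̄)² = 229.3533 ⇒ m₂ = 229.3533/6 = 38.22556
Σ(xᵢ − x̄)³ = 1783.3604 ⇒ m₃ = 1783.3604/6 = 297.22674
m₂^(3/2) = 38.22556^(1.5) = 236.33645
g₁ = m₃ / m₂^(3/2) = 297.22674 / 236.33645 ≈ 1.258

1.258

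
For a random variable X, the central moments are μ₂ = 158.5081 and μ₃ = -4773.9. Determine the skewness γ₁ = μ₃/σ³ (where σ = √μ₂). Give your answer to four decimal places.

-2.3922

σ = √μ₂ = √158.5081 = 12.59000
σ³ = μ₂^(3/2) = 1995.61698
γ₁ = μ₃/σ³ = -4773.9 / 1995.61698 ≈ -2.3922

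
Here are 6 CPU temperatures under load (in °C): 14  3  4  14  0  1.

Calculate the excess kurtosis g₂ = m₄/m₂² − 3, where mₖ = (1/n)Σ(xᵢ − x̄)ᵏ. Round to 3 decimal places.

-1.499

x̄ = 6.0000
Σ(xᵢ − x̄)² = 202.0000 ⇒ m₂ = 33.66667
Σ(xᵢ − x̄)⁴ = 10210.0000 ⇒ m₄ = 1701.66667
m₂² = 1133.44444
g₂ = m₄/m₂² − 3 = 1.50132 − 3 ≈ -1.499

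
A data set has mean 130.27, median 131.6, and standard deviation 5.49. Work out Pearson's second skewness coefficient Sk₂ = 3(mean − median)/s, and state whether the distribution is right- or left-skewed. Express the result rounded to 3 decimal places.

Sk₂ = 3(130.27 − 131.6) / 5.49 = 3 × -1.3300 / 5.49
    = -3.9900 / 5.49 ≈ -0.727
Sk₂ < 0 ⇒ mean < median ⇒ left-skewed (negative skew).

-0.727, left-skewed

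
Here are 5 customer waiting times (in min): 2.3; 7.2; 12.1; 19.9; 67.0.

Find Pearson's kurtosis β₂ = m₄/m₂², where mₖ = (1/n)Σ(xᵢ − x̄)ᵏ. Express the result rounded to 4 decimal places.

x̄ = 21.7000
Σ(xᵢ − x̄)² = 2734.1000 ⇒ m₂ = 546.82000
Σ(xᵢ − x̄)⁴ = 4405429.2434 ⇒ m₄ = 881085.84868
m₂² = 299012.11240
β₂ = m₄/m₂² = 881085.84868 / 299012.11240 ≈ 2.9467

2.9467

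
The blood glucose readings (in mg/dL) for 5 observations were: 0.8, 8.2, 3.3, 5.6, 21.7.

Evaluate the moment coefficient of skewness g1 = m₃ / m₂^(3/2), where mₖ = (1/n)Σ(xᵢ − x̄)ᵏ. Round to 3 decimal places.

x̄ = (0.8 + 8.2 + 3.3 + 5.6 + 21.7) / 5 = 7.9200
deviations (xᵢ − x̄): -7.1200, 0.2800, -4.6200, -2.3200, 13.7800
Σ(xᵢ − x̄)² = 267.3880 ⇒ m₂ = 267.3880/5 = 53.47760
Σ(xᵢ − x̄)³ = 2144.6417 ⇒ m₃ = 2144.6417/5 = 428.92834
m₂^(3/2) = 53.47760^(1.5) = 391.07303
g1 = m₃ / m₂^(3/2) = 428.92834 / 391.07303 ≈ 1.097

1.097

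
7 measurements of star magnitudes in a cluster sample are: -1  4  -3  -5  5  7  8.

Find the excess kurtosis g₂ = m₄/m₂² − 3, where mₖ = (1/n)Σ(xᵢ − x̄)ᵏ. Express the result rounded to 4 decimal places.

-1.5171

x̄ = 2.1429
Σ(xᵢ − x̄)² = 156.8571 ⇒ m₂ = 22.40816
Σ(xᵢ − x̄)⁴ = 5212.2157 ⇒ m₄ = 744.60225
m₂² = 502.12578
g₂ = m₄/m₂² − 3 = 1.48290 − 3 ≈ -1.5171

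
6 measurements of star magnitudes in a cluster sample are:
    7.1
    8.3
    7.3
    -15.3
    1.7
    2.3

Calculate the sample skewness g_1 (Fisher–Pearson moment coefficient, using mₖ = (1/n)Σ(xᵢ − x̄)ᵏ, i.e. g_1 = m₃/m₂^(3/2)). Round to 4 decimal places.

x̄ = (7.1 + 8.3 + 7.3 - 15.3 + 1.7 + 2.3) / 6 = 1.9000
deviations (xᵢ − x̄): 5.2000, 6.4000, 5.4000, -17.2000, -0.2000, 0.4000
Σ(xᵢ − x̄)² = 393.2000 ⇒ m₂ = 393.2000/6 = 65.53333
Σ(xᵢ − x̄)³ = -4528.1760 ⇒ m₃ = -4528.1760/6 = -754.69600
m₂^(3/2) = 65.53333^(1.5) = 530.50977
g_1 = m₃ / m₂^(3/2) = -754.69600 / 530.50977 ≈ -1.4226

-1.4226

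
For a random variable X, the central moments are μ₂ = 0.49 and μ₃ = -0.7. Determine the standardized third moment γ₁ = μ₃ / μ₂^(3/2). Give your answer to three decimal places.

σ = √μ₂ = √0.49 = 0.70000
σ³ = μ₂^(3/2) = 0.34300
γ₁ = μ₃/σ³ = -0.7 / 0.34300 ≈ -2.041

-2.041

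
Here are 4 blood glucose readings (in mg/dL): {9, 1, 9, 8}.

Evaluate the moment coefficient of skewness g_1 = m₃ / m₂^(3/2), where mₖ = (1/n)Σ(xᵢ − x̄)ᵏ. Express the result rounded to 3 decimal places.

-1.105

x̄ = (9 + 1 + 9 + 8) / 4 = 6.7500
deviations (xᵢ − x̄): 2.2500, -5.7500, 2.2500, 1.2500
Σ(xᵢ − x̄)² = 44.7500 ⇒ m₂ = 44.7500/4 = 11.18750
Σ(xᵢ − x̄)³ = -165.3750 ⇒ m₃ = -165.3750/4 = -41.34375
m₂^(3/2) = 11.18750^(1.5) = 37.41964
g_1 = m₃ / m₂^(3/2) = -41.34375 / 37.41964 ≈ -1.105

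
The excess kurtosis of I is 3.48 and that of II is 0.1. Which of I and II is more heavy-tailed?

I

Higher excess kurtosis ⇒ heavier tails relative to the normal distribution.
3.48 vs 0.1: the larger is 3.48, so I has heavier tails.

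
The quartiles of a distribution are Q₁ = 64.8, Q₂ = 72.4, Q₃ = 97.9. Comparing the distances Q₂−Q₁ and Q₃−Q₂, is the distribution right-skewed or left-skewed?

Q₂ − Q₁ = 7.6;  Q₃ − Q₂ = 25.5
Q₃ − Q₂ > Q₂ − Q₁ ⇒ the upper half is more spread out ⇒ right-skewed.

right-skewed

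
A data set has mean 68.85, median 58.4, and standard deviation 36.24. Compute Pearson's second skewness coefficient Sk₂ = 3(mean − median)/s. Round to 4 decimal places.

0.8651

Sk₂ = 3(68.85 − 58.4) / 36.24 = 3 × 10.4500 / 36.24
    = 31.3500 / 36.24 ≈ 0.8651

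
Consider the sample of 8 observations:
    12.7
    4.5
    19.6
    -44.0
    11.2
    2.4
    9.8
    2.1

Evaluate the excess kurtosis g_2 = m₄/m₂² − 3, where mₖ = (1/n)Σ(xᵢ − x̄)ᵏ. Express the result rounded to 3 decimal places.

x̄ = 2.2875
Σ(xᵢ − x̄)² = 2691.4888 ⇒ m₂ = 336.43609
Σ(xᵢ − x̄)⁴ = 4701553.5039 ⇒ m₄ = 587694.18799
m₂² = 113189.24518
g_2 = m₄/m₂² − 3 = 5.19214 − 3 ≈ 2.192

2.192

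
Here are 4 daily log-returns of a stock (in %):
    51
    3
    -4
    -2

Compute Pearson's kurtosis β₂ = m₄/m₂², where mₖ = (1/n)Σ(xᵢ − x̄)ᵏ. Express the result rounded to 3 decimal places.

2.298

x̄ = 12.0000
Σ(xᵢ − x̄)² = 2054.0000 ⇒ m₂ = 513.50000
Σ(xᵢ − x̄)⁴ = 2423954.0000 ⇒ m₄ = 605988.50000
m₂² = 263682.25000
β₂ = m₄/m₂² = 605988.50000 / 263682.25000 ≈ 2.298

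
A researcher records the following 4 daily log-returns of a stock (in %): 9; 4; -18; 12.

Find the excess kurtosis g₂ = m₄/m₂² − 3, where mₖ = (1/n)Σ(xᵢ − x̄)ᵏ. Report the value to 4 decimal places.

-0.8271

x̄ = 1.7500
Σ(xᵢ − x̄)² = 552.7500 ⇒ m₂ = 138.18750
Σ(xᵢ − x̄)⁴ = 165975.3281 ⇒ m₄ = 41493.83203
m₂² = 19095.78516
g₂ = m₄/m₂² − 3 = 2.17293 − 3 ≈ -0.8271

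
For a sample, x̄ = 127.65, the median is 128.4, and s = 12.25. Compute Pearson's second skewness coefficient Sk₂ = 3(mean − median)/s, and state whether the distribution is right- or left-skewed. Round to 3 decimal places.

Sk₂ = 3(127.65 − 128.4) / 12.25 = 3 × -0.7500 / 12.25
    = -2.2500 / 12.25 ≈ -0.184
Sk₂ < 0 ⇒ mean < median ⇒ left-skewed (negative skew).

-0.184, left-skewed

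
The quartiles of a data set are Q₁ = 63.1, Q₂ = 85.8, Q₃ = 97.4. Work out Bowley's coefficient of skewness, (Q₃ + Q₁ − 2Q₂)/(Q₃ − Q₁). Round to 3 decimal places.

-0.324

numerator: Q₃ + Q₁ − 2Q₂ = 97.4 + 63.1 − 2×85.8 = -11.1000
denominator: Q₃ − Q₁ = 97.4 − 63.1 = 34.3000
Bowley skewness = -11.1000 / 34.3000 ≈ -0.324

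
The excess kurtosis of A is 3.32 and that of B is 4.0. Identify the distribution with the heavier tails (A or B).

B

Higher excess kurtosis ⇒ heavier tails relative to the normal distribution.
3.32 vs 4.0: the larger is 4.0, so B has heavier tails.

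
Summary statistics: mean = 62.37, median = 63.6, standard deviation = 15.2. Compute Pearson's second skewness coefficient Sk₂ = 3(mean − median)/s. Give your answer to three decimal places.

Sk₂ = 3(62.37 − 63.6) / 15.2 = 3 × -1.2300 / 15.2
    = -3.6900 / 15.2 ≈ -0.243

-0.243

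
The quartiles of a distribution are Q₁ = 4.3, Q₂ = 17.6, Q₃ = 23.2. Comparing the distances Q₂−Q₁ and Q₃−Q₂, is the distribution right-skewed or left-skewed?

left-skewed

Q₂ − Q₁ = 13.3;  Q₃ − Q₂ = 5.6
Q₂ − Q₁ > Q₃ − Q₂ ⇒ the lower half is more spread out ⇒ left-skewed.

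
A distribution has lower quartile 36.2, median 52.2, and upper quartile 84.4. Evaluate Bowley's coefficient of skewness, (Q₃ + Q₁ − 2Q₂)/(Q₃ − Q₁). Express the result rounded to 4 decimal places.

numerator: Q₃ + Q₁ − 2Q₂ = 84.4 + 36.2 − 2×52.2 = 16.2000
denominator: Q₃ − Q₁ = 84.4 − 36.2 = 48.2000
Bowley skewness = 16.2000 / 48.2000 ≈ 0.3361

0.3361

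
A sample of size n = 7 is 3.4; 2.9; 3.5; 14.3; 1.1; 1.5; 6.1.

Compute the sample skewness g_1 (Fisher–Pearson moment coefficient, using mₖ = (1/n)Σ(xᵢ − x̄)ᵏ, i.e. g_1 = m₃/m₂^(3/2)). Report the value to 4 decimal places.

1.5456

x̄ = (3.4 + 2.9 + 3.5 + 14.3 + 1.1 + 1.5 + 6.1) / 7 = 4.6857
deviations (xᵢ − x̄): -1.2857, -1.7857, -1.1857, 9.6143, -3.5857, -3.1857, 1.4143
Σ(xᵢ − x̄)² = 123.6886 ⇒ m₂ = 123.6886/7 = 17.66980
Σ(xᵢ − x̄)³ = 803.6000 ⇒ m₃ = 803.6000/7 = 114.79999
m₂^(3/2) = 17.66980^(1.5) = 74.27579
g_1 = m₃ / m₂^(3/2) = 114.79999 / 74.27579 ≈ 1.5456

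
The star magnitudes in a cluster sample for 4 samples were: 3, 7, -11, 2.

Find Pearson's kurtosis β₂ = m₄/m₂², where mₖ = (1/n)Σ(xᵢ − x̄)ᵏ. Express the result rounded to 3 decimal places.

2.175

x̄ = 0.2500
Σ(xᵢ − x̄)² = 182.7500 ⇒ m₂ = 45.68750
Σ(xᵢ − x̄)⁴ = 18160.5781 ⇒ m₄ = 4540.14453
m₂² = 2087.34766
β₂ = m₄/m₂² = 4540.14453 / 2087.34766 ≈ 2.175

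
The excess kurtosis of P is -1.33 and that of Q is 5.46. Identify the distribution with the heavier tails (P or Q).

Higher excess kurtosis ⇒ heavier tails relative to the normal distribution.
-1.33 vs 5.46: the larger is 5.46, so Q has heavier tails. (Q is leptokurtic — heavier-than-normal tails; the other is platykurtic.)

Q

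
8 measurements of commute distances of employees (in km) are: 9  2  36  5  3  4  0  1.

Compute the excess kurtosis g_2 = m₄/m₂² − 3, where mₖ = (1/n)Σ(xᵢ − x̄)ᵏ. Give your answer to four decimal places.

x̄ = 7.5000
Σ(xᵢ − x̄)² = 982.0000 ⇒ m₂ = 122.75000
Σ(xᵢ − x̄)⁴ = 666218.5000 ⇒ m₄ = 83277.31250
m₂² = 15067.56250
g_2 = m₄/m₂² − 3 = 5.52693 − 3 ≈ 2.5269

2.5269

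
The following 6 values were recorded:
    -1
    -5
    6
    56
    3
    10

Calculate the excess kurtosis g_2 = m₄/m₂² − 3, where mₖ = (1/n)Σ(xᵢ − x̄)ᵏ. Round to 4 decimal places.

x̄ = 11.5000
Σ(xᵢ − x̄)² = 2513.5000 ⇒ m₂ = 418.91667
Σ(xᵢ − x̄)⁴ = 4026064.3750 ⇒ m₄ = 671010.72917
m₂² = 175491.17361
g_2 = m₄/m₂² − 3 = 3.82362 − 3 ≈ 0.8236

0.8236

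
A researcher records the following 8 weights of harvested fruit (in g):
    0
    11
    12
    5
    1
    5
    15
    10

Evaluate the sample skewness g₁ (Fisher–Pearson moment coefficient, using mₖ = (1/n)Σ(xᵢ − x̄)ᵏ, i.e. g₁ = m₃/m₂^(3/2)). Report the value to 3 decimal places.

x̄ = (0 + 11 + 12 + 5 + 1 + 5 + 15 + 10) / 8 = 7.3750
deviations (xᵢ − x̄): -7.3750, 3.6250, 4.6250, -2.3750, -6.3750, -2.3750, 7.6250, 2.6250
Σ(xᵢ − x̄)² = 205.8750 ⇒ m₂ = 205.8750/8 = 25.73438
Σ(xᵢ − x̄)³ = -79.0313 ⇒ m₃ = -79.0313/8 = -9.87891
m₂^(3/2) = 25.73438^(1.5) = 130.54806
g₁ = m₃ / m₂^(3/2) = -9.87891 / 130.54806 ≈ -0.076

-0.076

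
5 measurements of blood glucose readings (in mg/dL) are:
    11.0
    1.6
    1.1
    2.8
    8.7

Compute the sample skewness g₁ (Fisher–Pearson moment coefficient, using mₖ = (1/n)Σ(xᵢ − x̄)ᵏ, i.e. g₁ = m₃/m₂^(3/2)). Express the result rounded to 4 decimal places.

x̄ = (11.0 + 1.6 + 1.1 + 2.8 + 8.7) / 5 = 5.0400
deviations (xᵢ − x̄): 5.9600, -3.4400, -3.9400, -2.2400, 3.6600
Σ(xᵢ − x̄)² = 81.2920 ⇒ m₂ = 81.2920/5 = 16.25840
Σ(xᵢ − x̄)³ = 147.6266 ⇒ m₃ = 147.6266/5 = 29.52533
m₂^(3/2) = 16.25840^(1.5) = 65.55664
g₁ = m₃ / m₂^(3/2) = 29.52533 / 65.55664 ≈ 0.4504

0.4504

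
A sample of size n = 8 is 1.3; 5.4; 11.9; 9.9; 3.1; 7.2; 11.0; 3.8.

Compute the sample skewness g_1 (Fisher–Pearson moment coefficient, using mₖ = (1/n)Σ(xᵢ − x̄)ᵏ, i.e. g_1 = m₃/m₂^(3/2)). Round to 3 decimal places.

x̄ = (1.3 + 5.4 + 11.9 + 9.9 + 3.1 + 7.2 + 11.0 + 3.8) / 8 = 6.7000
deviations (xᵢ − x̄): -5.4000, -1.3000, 5.2000, 3.2000, -3.6000, 0.5000, 4.3000, -2.9000
Σ(xᵢ − x̄)² = 108.2400 ⇒ m₂ = 108.2400/8 = 13.53000
Σ(xᵢ − x̄)³ = 22.3020 ⇒ m₃ = 22.3020/8 = 2.78775
m₂^(3/2) = 13.53000^(1.5) = 49.76760
g_1 = m₃ / m₂^(3/2) = 2.78775 / 49.76760 ≈ 0.056

0.056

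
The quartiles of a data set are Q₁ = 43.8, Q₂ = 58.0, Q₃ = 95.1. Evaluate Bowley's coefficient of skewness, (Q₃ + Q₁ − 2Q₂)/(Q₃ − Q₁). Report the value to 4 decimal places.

0.4464

numerator: Q₃ + Q₁ − 2Q₂ = 95.1 + 43.8 − 2×58.0 = 22.9000
denominator: Q₃ − Q₁ = 95.1 − 43.8 = 51.3000
Bowley skewness = 22.9000 / 51.3000 ≈ 0.4464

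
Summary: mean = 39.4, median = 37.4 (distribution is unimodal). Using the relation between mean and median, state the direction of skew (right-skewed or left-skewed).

mean − median = 39.4 − 37.4 = 2.0
mean > median ⇒ the longer tail is on the right ⇒ right-skewed (positively skewed).

right-skewed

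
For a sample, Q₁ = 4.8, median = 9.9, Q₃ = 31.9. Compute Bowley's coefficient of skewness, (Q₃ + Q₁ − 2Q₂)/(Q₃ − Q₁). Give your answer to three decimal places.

0.624

numerator: Q₃ + Q₁ − 2Q₂ = 31.9 + 4.8 − 2×9.9 = 16.9000
denominator: Q₃ − Q₁ = 31.9 − 4.8 = 27.1000
Bowley skewness = 16.9000 / 27.1000 ≈ 0.624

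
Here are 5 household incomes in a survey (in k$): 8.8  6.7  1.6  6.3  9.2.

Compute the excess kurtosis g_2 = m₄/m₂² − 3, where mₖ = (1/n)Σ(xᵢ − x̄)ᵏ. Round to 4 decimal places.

x̄ = 6.5200
Σ(xᵢ − x̄)² = 36.6680 ⇒ m₂ = 7.33360
Σ(xᵢ − x̄)⁴ = 664.5634 ⇒ m₄ = 132.91269
m₂² = 53.78169
g_2 = m₄/m₂² − 3 = 2.47134 − 3 ≈ -0.5287

-0.5287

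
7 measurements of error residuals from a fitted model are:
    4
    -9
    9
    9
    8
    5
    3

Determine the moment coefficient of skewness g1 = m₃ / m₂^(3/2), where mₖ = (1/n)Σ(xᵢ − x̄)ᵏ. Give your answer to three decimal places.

-1.440

x̄ = (4 - 9 + 9 + 9 + 8 + 5 + 3) / 7 = 4.1429
deviations (xᵢ − x̄): -0.1429, -13.1429, 4.8571, 4.8571, 3.8571, 0.8571, -1.1429
Σ(xᵢ − x̄)² = 236.8571 ⇒ m₂ = 236.8571/7 = 33.83673
Σ(xᵢ − x̄)³ = -1984.5306 ⇒ m₃ = -1984.5306/7 = -283.50437
m₂^(3/2) = 33.83673^(1.5) = 196.82609
g1 = m₃ / m₂^(3/2) = -283.50437 / 196.82609 ≈ -1.440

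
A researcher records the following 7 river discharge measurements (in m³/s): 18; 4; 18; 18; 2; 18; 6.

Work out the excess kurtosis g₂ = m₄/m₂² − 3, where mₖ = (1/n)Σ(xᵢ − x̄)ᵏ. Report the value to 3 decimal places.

x̄ = 12.0000
Σ(xᵢ − x̄)² = 344.0000 ⇒ m₂ = 49.14286
Σ(xᵢ − x̄)⁴ = 20576.0000 ⇒ m₄ = 2939.42857
m₂² = 2415.02041
g₂ = m₄/m₂² − 3 = 1.21714 − 3 ≈ -1.783

-1.783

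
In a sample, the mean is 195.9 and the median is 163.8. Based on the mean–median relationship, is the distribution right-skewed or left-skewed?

mean − median = 195.9 − 163.8 = 32.1
mean > median ⇒ the longer tail is on the right ⇒ right-skewed (positively skewed).

right-skewed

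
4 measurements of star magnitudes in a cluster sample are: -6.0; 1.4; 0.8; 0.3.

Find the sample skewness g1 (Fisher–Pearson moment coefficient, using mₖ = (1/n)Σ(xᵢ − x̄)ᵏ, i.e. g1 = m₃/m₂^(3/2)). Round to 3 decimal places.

x̄ = (-6.0 + 1.4 + 0.8 + 0.3) / 4 = -0.8750
deviations (xᵢ − x̄): -5.1250, 2.2750, 1.6750, 1.1750
Σ(xᵢ − x̄)² = 35.6275 ⇒ m₂ = 35.6275/4 = 8.90688
Σ(xᵢ − x̄)³ = -116.5151 ⇒ m₃ = -116.5151/4 = -29.12878
m₂^(3/2) = 8.90688^(1.5) = 26.58202
g1 = m₃ / m₂^(3/2) = -29.12878 / 26.58202 ≈ -1.096

-1.096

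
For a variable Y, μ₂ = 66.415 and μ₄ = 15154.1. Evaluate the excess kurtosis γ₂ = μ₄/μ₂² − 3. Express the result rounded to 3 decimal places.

μ₂² = 66.415² = 4410.95223
μ₄/μ₂² = 15154.1 / 4410.95223 = 3.43556
γ₂ = 3.43556 − 3 ≈ 0.436

0.436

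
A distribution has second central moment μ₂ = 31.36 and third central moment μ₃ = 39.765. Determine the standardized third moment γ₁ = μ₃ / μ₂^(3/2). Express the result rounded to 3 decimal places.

0.226

σ = √μ₂ = √31.36 = 5.60000
σ³ = μ₂^(3/2) = 175.61600
γ₁ = μ₃/σ³ = 39.765 / 175.61600 ≈ 0.226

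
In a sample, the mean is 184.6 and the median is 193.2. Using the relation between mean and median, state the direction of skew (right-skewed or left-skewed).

mean − median = 184.6 − 193.2 = -8.6
mean < median ⇒ the longer tail is on the left ⇒ left-skewed (negatively skewed).

left-skewed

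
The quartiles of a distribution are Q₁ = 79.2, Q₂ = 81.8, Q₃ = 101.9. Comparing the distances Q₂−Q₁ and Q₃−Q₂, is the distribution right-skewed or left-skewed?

Q₂ − Q₁ = 2.6;  Q₃ − Q₂ = 20.1
Q₃ − Q₂ > Q₂ − Q₁ ⇒ the upper half is more spread out ⇒ right-skewed.

right-skewed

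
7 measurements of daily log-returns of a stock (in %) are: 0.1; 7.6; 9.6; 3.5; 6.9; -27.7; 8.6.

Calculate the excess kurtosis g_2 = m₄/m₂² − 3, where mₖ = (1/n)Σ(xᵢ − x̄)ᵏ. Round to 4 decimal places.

x̄ = 1.2286
Σ(xᵢ − x̄)² = 1040.4743 ⇒ m₂ = 148.63918
Σ(xᵢ − x̄)⁴ = 710913.1492 ⇒ m₄ = 101559.02131
m₂² = 22093.60692
g_2 = m₄/m₂² − 3 = 4.59676 − 3 ≈ 1.5968

1.5968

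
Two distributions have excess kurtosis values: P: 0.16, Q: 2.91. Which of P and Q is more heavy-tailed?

Q

Higher excess kurtosis ⇒ heavier tails relative to the normal distribution.
0.16 vs 2.91: the larger is 2.91, so Q has heavier tails.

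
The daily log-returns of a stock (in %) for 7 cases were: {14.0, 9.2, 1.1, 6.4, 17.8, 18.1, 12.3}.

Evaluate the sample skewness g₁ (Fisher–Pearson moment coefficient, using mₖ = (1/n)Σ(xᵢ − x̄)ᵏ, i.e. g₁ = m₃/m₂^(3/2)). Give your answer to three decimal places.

x̄ = (14.0 + 9.2 + 1.1 + 6.4 + 17.8 + 18.1 + 12.3) / 7 = 11.2714
deviations (xᵢ − x̄): 2.7286, -2.0714, -10.1714, -4.8714, 6.5286, 6.8286, 1.0286
Σ(xᵢ − x̄)² = 229.2343 ⇒ m₂ = 229.2343/7 = 32.74776
Σ(xᵢ − x̄)³ = -558.7292 ⇒ m₃ = -558.7292/7 = -79.81845
m₂^(3/2) = 32.74776^(1.5) = 187.40117
g₁ = m₃ / m₂^(3/2) = -79.81845 / 187.40117 ≈ -0.426

-0.426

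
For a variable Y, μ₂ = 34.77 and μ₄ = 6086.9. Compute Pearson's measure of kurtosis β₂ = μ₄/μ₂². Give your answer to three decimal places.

μ₂² = 34.77² = 1208.95290
μ₄/μ₂² = 6086.9 / 1208.95290 = 5.03485
β₂ ≈ 5.035

5.035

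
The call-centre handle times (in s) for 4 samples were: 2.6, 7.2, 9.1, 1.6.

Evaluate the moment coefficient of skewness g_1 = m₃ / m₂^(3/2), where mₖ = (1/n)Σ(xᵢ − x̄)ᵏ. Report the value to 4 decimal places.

x̄ = (2.6 + 7.2 + 9.1 + 1.6) / 4 = 5.1250
deviations (xᵢ − x̄): -2.5250, 2.0750, 3.9750, -3.5250
Σ(xᵢ − x̄)² = 38.9075 ⇒ m₂ = 38.9075/4 = 9.72688
Σ(xᵢ − x̄)³ = 11.8429 ⇒ m₃ = 11.8429/4 = 2.96072
m₂^(3/2) = 9.72688^(1.5) = 30.33612
g_1 = m₃ / m₂^(3/2) = 2.96072 / 30.33612 ≈ 0.0976

0.0976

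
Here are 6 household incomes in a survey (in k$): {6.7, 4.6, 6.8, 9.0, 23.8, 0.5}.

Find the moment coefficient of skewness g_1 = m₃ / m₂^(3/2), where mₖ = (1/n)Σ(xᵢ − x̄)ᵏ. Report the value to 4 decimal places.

1.2583

x̄ = (6.7 + 4.6 + 6.8 + 9.0 + 23.8 + 0.5) / 6 = 8.5667
deviations (xᵢ − x̄): -1.8667, -3.9667, -1.7667, 0.4333, 15.2333, -8.0667
Σ(xᵢ − x̄)² = 319.6533 ⇒ m₂ = 319.6533/6 = 53.27556
Σ(xᵢ − x̄)³ = 2935.7056 ⇒ m₃ = 2935.7056/6 = 489.28426
m₂^(3/2) = 53.27556^(1.5) = 388.85884
g_1 = m₃ / m₂^(3/2) = 489.28426 / 388.85884 ≈ 1.2583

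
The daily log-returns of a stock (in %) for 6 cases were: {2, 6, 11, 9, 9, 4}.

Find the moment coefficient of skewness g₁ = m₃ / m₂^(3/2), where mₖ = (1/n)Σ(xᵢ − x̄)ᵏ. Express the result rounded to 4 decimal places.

x̄ = (2 + 6 + 11 + 9 + 9 + 4) / 6 = 6.8333
deviations (xᵢ − x̄): -4.8333, -0.8333, 4.1667, 2.1667, 2.1667, -2.8333
Σ(xᵢ − x̄)² = 58.8333 ⇒ m₂ = 58.8333/6 = 9.80556
Σ(xᵢ − x̄)³ = -43.5556 ⇒ m₃ = -43.5556/6 = -7.25926
m₂^(3/2) = 9.80556^(1.5) = 30.70494
g₁ = m₃ / m₂^(3/2) = -7.25926 / 30.70494 ≈ -0.2364

-0.2364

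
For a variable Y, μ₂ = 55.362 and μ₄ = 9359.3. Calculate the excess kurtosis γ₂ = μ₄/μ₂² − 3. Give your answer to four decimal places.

0.0537

μ₂² = 55.362² = 3064.95104
μ₄/μ₂² = 9359.3 / 3064.95104 = 3.05365
γ₂ = 3.05365 − 3 ≈ 0.0537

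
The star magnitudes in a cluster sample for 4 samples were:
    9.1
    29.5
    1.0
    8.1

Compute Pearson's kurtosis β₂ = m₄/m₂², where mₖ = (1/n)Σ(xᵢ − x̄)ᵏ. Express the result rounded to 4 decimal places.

2.1633

x̄ = 11.9250
Σ(xᵢ − x̄)² = 450.8475 ⇒ m₂ = 112.71188
Σ(xᵢ − x̄)⁴ = 109930.7513 ⇒ m₄ = 27482.68782
m₂² = 12703.96677
β₂ = m₄/m₂² = 27482.68782 / 12703.96677 ≈ 2.1633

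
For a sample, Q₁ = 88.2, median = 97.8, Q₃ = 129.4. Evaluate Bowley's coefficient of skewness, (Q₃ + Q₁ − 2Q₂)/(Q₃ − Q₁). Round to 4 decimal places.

numerator: Q₃ + Q₁ − 2Q₂ = 129.4 + 88.2 − 2×97.8 = 22.0000
denominator: Q₃ − Q₁ = 129.4 − 88.2 = 41.2000
Bowley skewness = 22.0000 / 41.2000 ≈ 0.5340

0.5340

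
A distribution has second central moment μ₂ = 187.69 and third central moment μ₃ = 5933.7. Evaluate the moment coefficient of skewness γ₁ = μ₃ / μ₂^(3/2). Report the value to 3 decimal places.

σ = √μ₂ = √187.69 = 13.70000
σ³ = μ₂^(3/2) = 2571.35300
γ₁ = μ₃/σ³ = 5933.7 / 2571.35300 ≈ 2.308

2.308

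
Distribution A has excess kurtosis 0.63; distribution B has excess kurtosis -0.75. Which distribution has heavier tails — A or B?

Higher excess kurtosis ⇒ heavier tails relative to the normal distribution.
0.63 vs -0.75: the larger is 0.63, so A has heavier tails. (A is leptokurtic — heavier-than-normal tails; the other is platykurtic.)

A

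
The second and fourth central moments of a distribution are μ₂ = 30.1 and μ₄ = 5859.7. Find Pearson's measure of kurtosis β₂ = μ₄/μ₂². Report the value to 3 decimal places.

μ₂² = 30.1² = 906.01000
μ₄/μ₂² = 5859.7 / 906.01000 = 6.46759
β₂ ≈ 6.468

6.468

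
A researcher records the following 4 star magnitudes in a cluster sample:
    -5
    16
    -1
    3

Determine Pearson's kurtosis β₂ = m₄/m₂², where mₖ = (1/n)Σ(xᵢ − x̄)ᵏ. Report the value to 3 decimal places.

2.029

x̄ = 3.2500
Σ(xᵢ − x̄)² = 248.7500 ⇒ m₂ = 62.18750
Σ(xᵢ − x̄)⁴ = 31385.3281 ⇒ m₄ = 7846.33203
m₂² = 3867.28516
β₂ = m₄/m₂² = 7846.33203 / 3867.28516 ≈ 2.029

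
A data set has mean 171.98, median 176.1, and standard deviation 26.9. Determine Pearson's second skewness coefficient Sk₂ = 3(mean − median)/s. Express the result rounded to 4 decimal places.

-0.4595

Sk₂ = 3(171.98 − 176.1) / 26.9 = 3 × -4.1200 / 26.9
    = -12.3600 / 26.9 ≈ -0.4595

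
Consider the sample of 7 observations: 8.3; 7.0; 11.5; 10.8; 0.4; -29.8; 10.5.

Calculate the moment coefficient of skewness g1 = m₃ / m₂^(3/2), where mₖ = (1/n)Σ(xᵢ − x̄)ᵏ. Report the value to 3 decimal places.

-1.791

x̄ = (8.3 + 7.0 + 11.5 + 10.8 + 0.4 - 29.8 + 10.5) / 7 = 2.6714
deviations (xᵢ − x̄): 5.6286, 4.3286, 8.8286, 8.1286, -2.2714, -32.4714, 7.8286
Σ(xᵢ − x̄)² = 1315.2743 ⇒ m₂ = 1315.2743/7 = 187.89633
Σ(xᵢ − x̄)³ = -32284.9660 ⇒ m₃ = -32284.9660/7 = -4612.13801
m₂^(3/2) = 187.89633^(1.5) = 2575.59418
g1 = m₃ / m₂^(3/2) = -4612.13801 / 2575.59418 ≈ -1.791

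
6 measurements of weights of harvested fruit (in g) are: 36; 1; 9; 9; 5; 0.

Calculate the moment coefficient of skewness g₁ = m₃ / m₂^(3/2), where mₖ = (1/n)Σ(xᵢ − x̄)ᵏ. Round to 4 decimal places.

1.4650

x̄ = (36 + 1 + 9 + 9 + 5 + 0) / 6 = 10.0000
deviations (xᵢ − x̄): 26.0000, -9.0000, -1.0000, -1.0000, -5.0000, -10.0000
Σ(xᵢ − x̄)² = 884.0000 ⇒ m₂ = 884.0000/6 = 147.33333
Σ(xᵢ − x̄)³ = 15720.0000 ⇒ m₃ = 15720.0000/6 = 2620.00000
m₂^(3/2) = 147.33333^(1.5) = 1788.34589
g₁ = m₃ / m₂^(3/2) = 2620.00000 / 1788.34589 ≈ 1.4650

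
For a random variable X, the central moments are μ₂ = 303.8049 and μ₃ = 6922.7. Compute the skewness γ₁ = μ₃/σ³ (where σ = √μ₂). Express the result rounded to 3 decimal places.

σ = √μ₂ = √303.8049 = 17.43000
σ³ = μ₂^(3/2) = 5295.31941
γ₁ = μ₃/σ³ = 6922.7 / 5295.31941 ≈ 1.307

1.307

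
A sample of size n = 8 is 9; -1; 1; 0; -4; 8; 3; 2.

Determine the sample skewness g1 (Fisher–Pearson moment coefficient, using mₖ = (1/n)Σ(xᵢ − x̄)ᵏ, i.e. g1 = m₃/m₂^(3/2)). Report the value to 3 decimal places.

x̄ = (9 - 1 + 1 + 0 - 4 + 8 + 3 + 2) / 8 = 2.2500
deviations (xᵢ − x̄): 6.7500, -3.2500, -1.2500, -2.2500, -6.2500, 5.7500, 0.7500, -0.2500
Σ(xᵢ − x̄)² = 135.5000 ⇒ m₂ = 135.5000/8 = 16.93750
Σ(xᵢ − x̄)³ = 206.2500 ⇒ m₃ = 206.2500/8 = 25.78125
m₂^(3/2) = 16.93750^(1.5) = 69.70661
g1 = m₃ / m₂^(3/2) = 25.78125 / 69.70661 ≈ 0.370

0.370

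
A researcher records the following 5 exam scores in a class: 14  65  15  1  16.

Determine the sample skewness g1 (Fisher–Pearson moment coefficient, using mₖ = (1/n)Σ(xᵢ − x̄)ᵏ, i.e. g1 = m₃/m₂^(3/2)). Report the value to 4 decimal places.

x̄ = (14 + 65 + 15 + 1 + 16) / 5 = 22.2000
deviations (xᵢ − x̄): -8.2000, 42.8000, -7.2000, -21.2000, -6.2000
Σ(xᵢ − x̄)² = 2438.8000 ⇒ m₂ = 2438.8000/5 = 487.76000
Σ(xᵢ − x̄)³ = 67711.6800 ⇒ m₃ = 67711.6800/5 = 13542.33600
m₂^(3/2) = 487.76000^(1.5) = 10772.32067
g1 = m₃ / m₂^(3/2) = 13542.33600 / 10772.32067 ≈ 1.2571

1.2571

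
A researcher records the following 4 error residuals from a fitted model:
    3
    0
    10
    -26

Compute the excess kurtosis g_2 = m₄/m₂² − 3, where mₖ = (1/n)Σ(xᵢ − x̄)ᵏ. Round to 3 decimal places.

-0.822

x̄ = -3.2500
Σ(xᵢ − x̄)² = 742.7500 ⇒ m₂ = 185.68750
Σ(xᵢ − x̄)⁴ = 300330.5781 ⇒ m₄ = 75082.64453
m₂² = 34479.84766
g_2 = m₄/m₂² − 3 = 2.17758 − 3 ≈ -0.822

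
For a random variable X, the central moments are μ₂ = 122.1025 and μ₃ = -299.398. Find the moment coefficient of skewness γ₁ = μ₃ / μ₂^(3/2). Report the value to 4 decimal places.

-0.2219

σ = √μ₂ = √122.1025 = 11.05000
σ³ = μ₂^(3/2) = 1349.23263
γ₁ = μ₃/σ³ = -299.398 / 1349.23263 ≈ -0.2219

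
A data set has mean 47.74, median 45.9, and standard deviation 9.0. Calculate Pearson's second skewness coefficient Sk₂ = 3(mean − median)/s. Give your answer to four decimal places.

0.6133

Sk₂ = 3(47.74 − 45.9) / 9.0 = 3 × 1.8400 / 9.0
    = 5.5200 / 9.0 ≈ 0.6133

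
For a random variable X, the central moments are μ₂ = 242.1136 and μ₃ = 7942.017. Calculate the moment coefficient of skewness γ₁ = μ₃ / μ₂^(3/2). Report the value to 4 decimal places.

2.1082

σ = √μ₂ = √242.1136 = 15.56000
σ³ = μ₂^(3/2) = 3767.28762
γ₁ = μ₃/σ³ = 7942.017 / 3767.28762 ≈ 2.1082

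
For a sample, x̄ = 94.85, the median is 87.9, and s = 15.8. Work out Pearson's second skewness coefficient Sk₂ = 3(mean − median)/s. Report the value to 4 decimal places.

Sk₂ = 3(94.85 − 87.9) / 15.8 = 3 × 6.9500 / 15.8
    = 20.8500 / 15.8 ≈ 1.3196

1.3196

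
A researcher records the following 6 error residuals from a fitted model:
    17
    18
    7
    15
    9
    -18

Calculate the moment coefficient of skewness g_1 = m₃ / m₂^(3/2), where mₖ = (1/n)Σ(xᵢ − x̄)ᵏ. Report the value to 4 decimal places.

x̄ = (17 + 18 + 7 + 15 + 9 - 18) / 6 = 8.0000
deviations (xᵢ − x̄): 9.0000, 10.0000, -1.0000, 7.0000, 1.0000, -26.0000
Σ(xᵢ − x̄)² = 908.0000 ⇒ m₂ = 908.0000/6 = 151.33333
Σ(xᵢ − x̄)³ = -15504.0000 ⇒ m₃ = -15504.0000/6 = -2584.00000
m₂^(3/2) = 151.33333^(1.5) = 1861.66656
g_1 = m₃ / m₂^(3/2) = -2584.00000 / 1861.66656 ≈ -1.3880

-1.3880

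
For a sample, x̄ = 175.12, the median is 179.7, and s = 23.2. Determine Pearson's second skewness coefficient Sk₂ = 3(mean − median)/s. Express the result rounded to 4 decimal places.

-0.5922

Sk₂ = 3(175.12 − 179.7) / 23.2 = 3 × -4.5800 / 23.2
    = -13.7400 / 23.2 ≈ -0.5922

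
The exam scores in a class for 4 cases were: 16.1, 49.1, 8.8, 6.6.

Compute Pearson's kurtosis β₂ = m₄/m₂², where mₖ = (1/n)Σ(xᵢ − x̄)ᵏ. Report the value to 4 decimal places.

2.2119

x̄ = 20.1500
Σ(xᵢ − x̄)² = 1166.9300 ⇒ m₂ = 291.73250
Σ(xᵢ − x̄)⁴ = 752989.9570 ⇒ m₄ = 188247.48926
m₂² = 85107.85156
β₂ = m₄/m₂² = 188247.48926 / 85107.85156 ≈ 2.2119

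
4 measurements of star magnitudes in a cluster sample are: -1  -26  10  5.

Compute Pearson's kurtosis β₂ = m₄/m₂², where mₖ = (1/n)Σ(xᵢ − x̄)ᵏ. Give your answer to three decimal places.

x̄ = -3.0000
Σ(xᵢ − x̄)² = 766.0000 ⇒ m₂ = 191.50000
Σ(xᵢ − x̄)⁴ = 312514.0000 ⇒ m₄ = 78128.50000
m₂² = 36672.25000
β₂ = m₄/m₂² = 78128.50000 / 36672.25000 ≈ 2.130

2.130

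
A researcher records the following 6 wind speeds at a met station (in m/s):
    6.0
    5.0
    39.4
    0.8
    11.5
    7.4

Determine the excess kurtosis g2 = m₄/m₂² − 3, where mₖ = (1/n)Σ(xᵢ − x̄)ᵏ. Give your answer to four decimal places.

0.7801

x̄ = 11.6833
Σ(xᵢ − x̄)² = 982.0083 ⇒ m₂ = 163.66806
Σ(xᵢ − x̄)⁴ = 607556.8863 ⇒ m₄ = 101259.48105
m₂² = 26787.23241
g2 = m₄/m₂² − 3 = 3.78014 − 3 ≈ 0.7801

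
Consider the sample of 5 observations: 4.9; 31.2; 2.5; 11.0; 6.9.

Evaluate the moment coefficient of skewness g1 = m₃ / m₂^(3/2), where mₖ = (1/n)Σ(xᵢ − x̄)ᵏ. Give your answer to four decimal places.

x̄ = (4.9 + 31.2 + 2.5 + 11.0 + 6.9) / 5 = 11.3000
deviations (xᵢ − x̄): -6.4000, 19.9000, -8.8000, -0.3000, -4.4000
Σ(xᵢ − x̄)² = 533.8600 ⇒ m₂ = 533.8600/5 = 106.77200
Σ(xᵢ − x̄)³ = 6851.7720 ⇒ m₃ = 6851.7720/5 = 1370.35440
m₂^(3/2) = 106.77200^(1.5) = 1103.28082
g1 = m₃ / m₂^(3/2) = 1370.35440 / 1103.28082 ≈ 1.2421

1.2421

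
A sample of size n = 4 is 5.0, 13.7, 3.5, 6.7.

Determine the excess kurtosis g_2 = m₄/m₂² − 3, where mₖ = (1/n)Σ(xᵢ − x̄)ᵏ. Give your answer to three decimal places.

-0.879

x̄ = 7.2250
Σ(xᵢ − x̄)² = 61.0275 ⇒ m₂ = 15.25687
Σ(xᵢ − x̄)⁴ = 1974.8757 ⇒ m₄ = 493.71891
m₂² = 232.77223
g_2 = m₄/m₂² − 3 = 2.12104 − 3 ≈ -0.879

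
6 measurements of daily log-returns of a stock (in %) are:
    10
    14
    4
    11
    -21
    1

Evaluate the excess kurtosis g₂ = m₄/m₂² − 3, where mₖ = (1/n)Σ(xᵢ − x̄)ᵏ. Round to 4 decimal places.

x̄ = 3.1667
Σ(xᵢ − x̄)² = 814.8333 ⇒ m₂ = 135.80556
Σ(xᵢ − x̄)⁴ = 360830.1528 ⇒ m₄ = 60138.35880
m₂² = 18443.14892
g₂ = m₄/m₂² − 3 = 3.26074 − 3 ≈ 0.2607

0.2607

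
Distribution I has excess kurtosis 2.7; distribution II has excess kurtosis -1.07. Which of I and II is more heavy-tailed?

I

Higher excess kurtosis ⇒ heavier tails relative to the normal distribution.
2.7 vs -1.07: the larger is 2.7, so I has heavier tails. (I is leptokurtic — heavier-than-normal tails; the other is platykurtic.)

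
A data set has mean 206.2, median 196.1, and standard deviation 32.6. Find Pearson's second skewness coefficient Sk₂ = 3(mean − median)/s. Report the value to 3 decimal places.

Sk₂ = 3(206.2 − 196.1) / 32.6 = 3 × 10.1000 / 32.6
    = 30.3000 / 32.6 ≈ 0.929

0.929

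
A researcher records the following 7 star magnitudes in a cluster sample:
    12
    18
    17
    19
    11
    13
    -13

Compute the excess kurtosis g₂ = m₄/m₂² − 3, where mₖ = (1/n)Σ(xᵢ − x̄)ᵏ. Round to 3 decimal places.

1.461

x̄ = 11.0000
Σ(xᵢ − x̄)² = 730.0000 ⇒ m₂ = 104.28571
Σ(xᵢ − x̄)⁴ = 339586.0000 ⇒ m₄ = 48512.28571
m₂² = 10875.51020
g₂ = m₄/m₂² − 3 = 4.46069 − 3 ≈ 1.461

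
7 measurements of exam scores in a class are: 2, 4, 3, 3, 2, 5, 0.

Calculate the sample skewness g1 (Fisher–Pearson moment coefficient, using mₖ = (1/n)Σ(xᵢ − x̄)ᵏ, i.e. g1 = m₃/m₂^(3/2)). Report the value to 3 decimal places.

x̄ = (2 + 4 + 3 + 3 + 2 + 5 + 0) / 7 = 2.7143
deviations (xᵢ − x̄): -0.7143, 1.2857, 0.2857, 0.2857, -0.7143, 2.2857, -2.7143
Σ(xᵢ − x̄)² = 15.4286 ⇒ m₂ = 15.4286/7 = 2.20408
Σ(xᵢ − x̄)³ = -6.6122 ⇒ m₃ = -6.6122/7 = -0.94461
m₂^(3/2) = 2.20408^(1.5) = 3.27221
g1 = m₃ / m₂^(3/2) = -0.94461 / 3.27221 ≈ -0.289

-0.289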